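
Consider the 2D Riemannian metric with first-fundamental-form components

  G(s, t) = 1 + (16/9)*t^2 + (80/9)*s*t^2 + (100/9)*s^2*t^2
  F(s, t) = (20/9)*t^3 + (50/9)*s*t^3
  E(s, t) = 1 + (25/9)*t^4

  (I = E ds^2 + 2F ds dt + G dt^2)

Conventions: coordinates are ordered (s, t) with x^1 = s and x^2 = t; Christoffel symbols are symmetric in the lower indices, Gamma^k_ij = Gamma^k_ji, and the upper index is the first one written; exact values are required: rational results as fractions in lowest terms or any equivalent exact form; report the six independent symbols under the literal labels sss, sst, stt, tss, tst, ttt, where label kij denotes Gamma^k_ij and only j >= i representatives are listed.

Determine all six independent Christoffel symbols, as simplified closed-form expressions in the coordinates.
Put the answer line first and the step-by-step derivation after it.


Answer: Gamma_sss = 0, Gamma_sst = 50*t^3/(100*s^2*t^2 + 80*s*t^2 + 25*t^4 + 16*t^2 + 9), Gamma_stt = (50*s*t^2 + 20*t^2)/(100*s^2*t^2 + 80*s*t^2 + 25*t^4 + 16*t^2 + 9), Gamma_tss = 0, Gamma_tst = (100*s*t^2 + 40*t^2)/(100*s^2*t^2 + 80*s*t^2 + 25*t^4 + 16*t^2 + 9), Gamma_ttt = (100*s^2*t + 80*s*t + 16*t)/(100*s^2*t^2 + 80*s*t^2 + 25*t^4 + 16*t^2 + 9)

E = 1 + (25/9)*t^4; F = (20/9)*t^3 + (50/9)*s*t^3; G = 1 + (16/9)*t^2 + (80/9)*s*t^2 + (100/9)*s^2*t^2
Gamma^k_ij = (1/2) g^{kl} (d_i g_jl + d_j g_il - d_l g_ij), with g^inv = (1/(EG-F^2)) [[G, -F], [-F, E]]
first partials: E_s = 0, E_t = (100/9)*t^3, F_s = (50/9)*t^3, F_t = (20/3)*t^2 + (50/3)*s*t^2, G_s = (80/9)*t^2 + (200/9)*s*t^2, G_t = (32/9)*t + (160/9)*s*t + (200/9)*s^2*t
D = EG - F^2 = 1 + (16/9)*t^2 + (80/9)*s*t^2 + (25/9)*t^4 + (100/9)*s^2*t^2
expanded: Gamma^s_ss = (G E_s - 2F F_s + F E_t)/(2D), Gamma^s_st = (G E_t - F G_s)/(2D), Gamma^s_tt = (2G F_t - G G_s - F G_t)/(2D), Gamma^t_ss = (2E F_s - E E_t - F E_s)/(2D), Gamma^t_st = (E G_s - F E_t)/(2D), Gamma^t_tt = (E G_t - 2F F_t + F G_s)/(2D); substitute and cancel common factors


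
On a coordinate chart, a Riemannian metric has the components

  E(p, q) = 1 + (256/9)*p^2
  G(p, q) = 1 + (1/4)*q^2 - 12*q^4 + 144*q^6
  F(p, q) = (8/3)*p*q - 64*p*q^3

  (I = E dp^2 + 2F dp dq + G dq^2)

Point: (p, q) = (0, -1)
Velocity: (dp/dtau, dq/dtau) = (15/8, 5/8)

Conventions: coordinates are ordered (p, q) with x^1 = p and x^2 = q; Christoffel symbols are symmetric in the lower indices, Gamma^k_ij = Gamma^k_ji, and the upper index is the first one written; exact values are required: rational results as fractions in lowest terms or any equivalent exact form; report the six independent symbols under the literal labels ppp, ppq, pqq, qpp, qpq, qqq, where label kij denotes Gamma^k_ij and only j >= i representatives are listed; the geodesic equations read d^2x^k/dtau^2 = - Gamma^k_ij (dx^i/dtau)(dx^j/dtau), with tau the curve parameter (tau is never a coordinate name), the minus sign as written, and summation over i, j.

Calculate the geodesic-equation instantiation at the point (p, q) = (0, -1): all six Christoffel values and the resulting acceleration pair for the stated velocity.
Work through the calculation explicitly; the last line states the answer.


E = 1, F = 0, G = 533/4 at the point
E_p = 0, E_q = 0, F_p = 184/3, F_q = 0, G_p = 0, G_q = -1633/2
EG - F^2 = 533/4;  g^inv = (4/533) * [[533/4, 0], [0, 1]]
first-kind symbols [ij,l] = (1/2)(d_i g_jl + d_j g_il - d_l g_ij): [pp,p] = E_p/2 = 0, [pp,q] = F_p - E_q/2 = 184/3, [pq,p] = E_q/2 = 0, [pq,q] = G_p/2 = 0, [qq,p] = F_q - G_p/2 = 0, [qq,q] = G_q/2 = -1633/4
Gamma^p_ij = (G*[ij,p] - F*[ij,q])/(EG - F^2), Gamma^q_ij = (E*[ij,q] - F*[ij,p])/(EG - F^2)
Gamma_ppp = 0, Gamma_ppq = 0, Gamma_pqq = 0, Gamma_qpp = 736/1599, Gamma_qpq = 0, Gamma_qqq = -1633/533
d^2p/dtau^2 = -(Gamma_ppp*(15/8)^2 + 2*Gamma_ppq*(15/8)*(5/8) + Gamma_pqq*(5/8)^2) = 0
d^2q/dtau^2 = -(Gamma_qpp*(15/8)^2 + 2*Gamma_qpq*(15/8)*(5/8) + Gamma_qqq*(5/8)^2) = -14375/34112

Answer: Gamma_ppp = 0, Gamma_ppq = 0, Gamma_pqq = 0, Gamma_qpp = 736/1599, Gamma_qpq = 0, Gamma_qqq = -1633/533; accelerations (d^2p/dtau^2, d^2q/dtau^2) = (0, -14375/34112)


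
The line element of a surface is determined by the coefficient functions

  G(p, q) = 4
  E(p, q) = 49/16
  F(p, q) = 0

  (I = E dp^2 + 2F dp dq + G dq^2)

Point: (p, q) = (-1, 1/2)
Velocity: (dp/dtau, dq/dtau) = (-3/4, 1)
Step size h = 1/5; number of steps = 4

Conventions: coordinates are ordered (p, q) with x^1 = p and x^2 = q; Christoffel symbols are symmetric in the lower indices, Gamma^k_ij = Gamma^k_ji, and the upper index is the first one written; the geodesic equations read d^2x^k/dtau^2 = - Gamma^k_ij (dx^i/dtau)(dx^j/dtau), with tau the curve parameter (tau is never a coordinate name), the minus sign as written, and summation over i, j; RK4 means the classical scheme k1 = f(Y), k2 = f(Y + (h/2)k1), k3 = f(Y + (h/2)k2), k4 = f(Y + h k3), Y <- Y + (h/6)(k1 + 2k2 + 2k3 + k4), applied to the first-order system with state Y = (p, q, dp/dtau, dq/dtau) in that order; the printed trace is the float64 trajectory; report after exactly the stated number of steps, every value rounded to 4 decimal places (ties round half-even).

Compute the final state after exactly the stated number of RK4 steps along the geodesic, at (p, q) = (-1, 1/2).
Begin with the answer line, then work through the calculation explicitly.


Answer: p = -1.6000, q = 1.3000, dp/dtau = -0.7500, dq/dtau = 1.0000

f(Y) = (dp/dtau, dq/dtau, -Gamma^p_ij Y'^i Y'^j, -Gamma^q_ij Y'^i Y'^j) with the Gammas evaluated at the stage position; h = 0.200000; intermediate values shown to 6 dp
step 0: p = -1.0000, q = 0.5000, dp/dtau = -0.7500, dq/dtau = 1.0000
step 1:
  k1: at (p, q) = (-1.000000, 0.500000), (dp/dtau, dq/dtau) = (-0.750000, 1.000000); Gamma_ppp = 0.000000, Gamma_ppq = 0.000000, Gamma_pqq = 0.000000, Gamma_qpp = 0.000000, Gamma_qpq = 0.000000, Gamma_qqq = 0.000000; k1 = (-0.750000, 1.000000, 0.000000, 0.000000)
  k2: at (p, q) = (-1.075000, 0.600000), (dp/dtau, dq/dtau) = (-0.750000, 1.000000); Gamma_ppp = 0.000000, Gamma_ppq = 0.000000, Gamma_pqq = 0.000000, Gamma_qpp = 0.000000, Gamma_qpq = 0.000000, Gamma_qqq = 0.000000; k2 = (-0.750000, 1.000000, 0.000000, 0.000000)
  k3: at (p, q) = (-1.075000, 0.600000), (dp/dtau, dq/dtau) = (-0.750000, 1.000000); Gamma_ppp = 0.000000, Gamma_ppq = 0.000000, Gamma_pqq = 0.000000, Gamma_qpp = 0.000000, Gamma_qpq = 0.000000, Gamma_qqq = 0.000000; k3 = (-0.750000, 1.000000, 0.000000, 0.000000)
  k4: at (p, q) = (-1.150000, 0.700000), (dp/dtau, dq/dtau) = (-0.750000, 1.000000); Gamma_ppp = 0.000000, Gamma_ppq = 0.000000, Gamma_pqq = 0.000000, Gamma_qpp = 0.000000, Gamma_qpq = 0.000000, Gamma_qqq = 0.000000; k4 = (-0.750000, 1.000000, 0.000000, 0.000000)
  Y <- Y + (h/6)(k1 + 2k2 + 2k3 + k4): p = -1.1500, q = 0.7000, dp/dtau = -0.7500, dq/dtau = 1.0000
step 2:
  k1: at (p, q) = (-1.150000, 0.700000), (dp/dtau, dq/dtau) = (-0.750000, 1.000000); Gamma_ppp = 0.000000, Gamma_ppq = 0.000000, Gamma_pqq = 0.000000, Gamma_qpp = 0.000000, Gamma_qpq = 0.000000, Gamma_qqq = 0.000000; k1 = (-0.750000, 1.000000, 0.000000, 0.000000)
  k2: at (p, q) = (-1.225000, 0.800000), (dp/dtau, dq/dtau) = (-0.750000, 1.000000); Gamma_ppp = 0.000000, Gamma_ppq = 0.000000, Gamma_pqq = 0.000000, Gamma_qpp = 0.000000, Gamma_qpq = 0.000000, Gamma_qqq = 0.000000; k2 = (-0.750000, 1.000000, 0.000000, 0.000000)
  k3: at (p, q) = (-1.225000, 0.800000), (dp/dtau, dq/dtau) = (-0.750000, 1.000000); Gamma_ppp = 0.000000, Gamma_ppq = 0.000000, Gamma_pqq = 0.000000, Gamma_qpp = 0.000000, Gamma_qpq = 0.000000, Gamma_qqq = 0.000000; k3 = (-0.750000, 1.000000, 0.000000, 0.000000)
  k4: at (p, q) = (-1.300000, 0.900000), (dp/dtau, dq/dtau) = (-0.750000, 1.000000); Gamma_ppp = 0.000000, Gamma_ppq = 0.000000, Gamma_pqq = 0.000000, Gamma_qpp = 0.000000, Gamma_qpq = 0.000000, Gamma_qqq = 0.000000; k4 = (-0.750000, 1.000000, 0.000000, 0.000000)
  Y <- Y + (h/6)(k1 + 2k2 + 2k3 + k4): p = -1.3000, q = 0.9000, dp/dtau = -0.7500, dq/dtau = 1.0000
step 3:
  k1: at (p, q) = (-1.300000, 0.900000), (dp/dtau, dq/dtau) = (-0.750000, 1.000000); Gamma_ppp = 0.000000, Gamma_ppq = 0.000000, Gamma_pqq = 0.000000, Gamma_qpp = 0.000000, Gamma_qpq = 0.000000, Gamma_qqq = 0.000000; k1 = (-0.750000, 1.000000, 0.000000, 0.000000)
  k2: at (p, q) = (-1.375000, 1.000000), (dp/dtau, dq/dtau) = (-0.750000, 1.000000); Gamma_ppp = 0.000000, Gamma_ppq = 0.000000, Gamma_pqq = 0.000000, Gamma_qpp = 0.000000, Gamma_qpq = 0.000000, Gamma_qqq = 0.000000; k2 = (-0.750000, 1.000000, 0.000000, 0.000000)
  k3: at (p, q) = (-1.375000, 1.000000), (dp/dtau, dq/dtau) = (-0.750000, 1.000000); Gamma_ppp = 0.000000, Gamma_ppq = 0.000000, Gamma_pqq = 0.000000, Gamma_qpp = 0.000000, Gamma_qpq = 0.000000, Gamma_qqq = 0.000000; k3 = (-0.750000, 1.000000, 0.000000, 0.000000)
  k4: at (p, q) = (-1.450000, 1.100000), (dp/dtau, dq/dtau) = (-0.750000, 1.000000); Gamma_ppp = 0.000000, Gamma_ppq = 0.000000, Gamma_pqq = 0.000000, Gamma_qpp = 0.000000, Gamma_qpq = 0.000000, Gamma_qqq = 0.000000; k4 = (-0.750000, 1.000000, 0.000000, 0.000000)
  Y <- Y + (h/6)(k1 + 2k2 + 2k3 + k4): p = -1.4500, q = 1.1000, dp/dtau = -0.7500, dq/dtau = 1.0000
step 4:
  k1: at (p, q) = (-1.450000, 1.100000), (dp/dtau, dq/dtau) = (-0.750000, 1.000000); Gamma_ppp = 0.000000, Gamma_ppq = 0.000000, Gamma_pqq = 0.000000, Gamma_qpp = 0.000000, Gamma_qpq = 0.000000, Gamma_qqq = 0.000000; k1 = (-0.750000, 1.000000, 0.000000, 0.000000)
  k2: at (p, q) = (-1.525000, 1.200000), (dp/dtau, dq/dtau) = (-0.750000, 1.000000); Gamma_ppp = 0.000000, Gamma_ppq = 0.000000, Gamma_pqq = 0.000000, Gamma_qpp = 0.000000, Gamma_qpq = 0.000000, Gamma_qqq = 0.000000; k2 = (-0.750000, 1.000000, 0.000000, 0.000000)
  k3: at (p, q) = (-1.525000, 1.200000), (dp/dtau, dq/dtau) = (-0.750000, 1.000000); Gamma_ppp = 0.000000, Gamma_ppq = 0.000000, Gamma_pqq = 0.000000, Gamma_qpp = 0.000000, Gamma_qpq = 0.000000, Gamma_qqq = 0.000000; k3 = (-0.750000, 1.000000, 0.000000, 0.000000)
  k4: at (p, q) = (-1.600000, 1.300000), (dp/dtau, dq/dtau) = (-0.750000, 1.000000); Gamma_ppp = 0.000000, Gamma_ppq = 0.000000, Gamma_pqq = 0.000000, Gamma_qpp = 0.000000, Gamma_qpq = 0.000000, Gamma_qqq = 0.000000; k4 = (-0.750000, 1.000000, 0.000000, 0.000000)
  Y <- Y + (h/6)(k1 + 2k2 + 2k3 + k4): p = -1.6000, q = 1.3000, dp/dtau = -0.7500, dq/dtau = 1.0000


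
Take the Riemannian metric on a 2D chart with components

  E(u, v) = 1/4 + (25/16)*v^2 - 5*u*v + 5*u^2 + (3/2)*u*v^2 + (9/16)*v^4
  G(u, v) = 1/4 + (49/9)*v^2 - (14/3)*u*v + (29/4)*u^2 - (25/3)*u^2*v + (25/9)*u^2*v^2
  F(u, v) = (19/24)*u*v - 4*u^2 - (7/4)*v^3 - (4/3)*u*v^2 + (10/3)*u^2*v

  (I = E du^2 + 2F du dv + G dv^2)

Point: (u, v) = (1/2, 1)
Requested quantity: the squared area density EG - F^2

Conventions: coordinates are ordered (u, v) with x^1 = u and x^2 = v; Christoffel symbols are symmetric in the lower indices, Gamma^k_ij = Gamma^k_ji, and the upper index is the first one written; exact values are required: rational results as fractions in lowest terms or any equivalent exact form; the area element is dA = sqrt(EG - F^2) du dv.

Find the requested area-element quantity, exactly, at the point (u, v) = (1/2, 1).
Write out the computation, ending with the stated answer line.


E = 15/8, F = -35/16, G = 545/144; EG - F^2 = 1775/768

Answer: EG - F^2 = 1775/768


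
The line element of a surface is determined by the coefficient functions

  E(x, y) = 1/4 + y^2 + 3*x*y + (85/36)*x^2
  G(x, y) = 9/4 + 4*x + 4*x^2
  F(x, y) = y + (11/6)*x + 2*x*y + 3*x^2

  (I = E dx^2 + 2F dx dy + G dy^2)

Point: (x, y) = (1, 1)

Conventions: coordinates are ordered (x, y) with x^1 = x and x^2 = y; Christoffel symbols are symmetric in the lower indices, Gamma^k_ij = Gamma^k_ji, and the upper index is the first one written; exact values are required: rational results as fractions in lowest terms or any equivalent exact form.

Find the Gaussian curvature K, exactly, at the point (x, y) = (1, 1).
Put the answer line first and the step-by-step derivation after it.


Answer: K = -29808/212521

E = 119/18, F = 47/6, G = 41/4, EG - F^2 = 461/72 at the point
E_x = 139/18, E_y = 5, F_x = 59/6, F_y = 3, G_x = 12, G_y = 0
E_yy = 2, F_xy = 2, G_xx = 8
Evaluate Brioschi's two determinant matrices M1, M2 and divide by (EG - F^2)^2.
M1 = [[-E_yy/2 + F_xy - G_xx/2, E_x/2, F_x - E_y/2], [F_y - G_x/2, E, F], [G_y/2, F, G]] = [[-3, 139/36, 22/3], [-3, 119/18, 47/6], [0, 47/6, 41/4]]; det M1 = -1165/16
M2 = [[0, E_y/2, G_x/2], [E_y/2, E, F], [G_x/2, F, G]] = [[0, 5/2, 6], [5/2, 119/18, 47/6], [6, 47/6, 41/4]]; det M2 = -1073/16
det M1 - det M2 = -23/4; K = -23/4 / (461/72)^2 = -29808/212521


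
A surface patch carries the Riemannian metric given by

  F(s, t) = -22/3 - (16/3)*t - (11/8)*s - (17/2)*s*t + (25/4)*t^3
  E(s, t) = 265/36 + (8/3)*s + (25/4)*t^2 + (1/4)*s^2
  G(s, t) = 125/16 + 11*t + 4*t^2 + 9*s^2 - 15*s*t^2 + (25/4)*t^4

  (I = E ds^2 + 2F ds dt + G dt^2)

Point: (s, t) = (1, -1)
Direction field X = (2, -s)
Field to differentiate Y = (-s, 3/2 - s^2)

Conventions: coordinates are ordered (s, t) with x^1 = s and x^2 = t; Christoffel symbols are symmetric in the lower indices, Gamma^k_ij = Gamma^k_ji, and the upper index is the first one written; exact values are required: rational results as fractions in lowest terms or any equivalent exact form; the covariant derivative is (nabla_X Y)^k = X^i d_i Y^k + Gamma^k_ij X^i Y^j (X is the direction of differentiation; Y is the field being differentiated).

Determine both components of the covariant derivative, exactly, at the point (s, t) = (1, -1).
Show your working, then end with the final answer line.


E = 595/36, F = -9/8, G = 17/16 at the point
E_s = 19/6, E_t = -25/2, F_s = 57/8, F_t = 59/12, G_s = 3, G_t = 8
EG - F^2 = 4693/288;  g^inv = (288/4693) * [[17/16, 9/8], [9/8, 595/36]]
first-kind symbols [ij,l] = (1/2)(d_i g_jl + d_j g_il - d_l g_ij): [ss,s] = E_s/2 = 19/12, [ss,t] = F_s - E_t/2 = 107/8, [st,s] = E_t/2 = -25/4, [st,t] = G_s/2 = 3/2, [tt,s] = F_t - G_s/2 = 41/12, [tt,t] = G_t/2 = 4
Gamma^s_ij = (G*[ij,s] - F*[ij,t])/(EG - F^2), Gamma^t_ij = (E*[ij,t] - F*[ij,s])/(EG - F^2)
Gamma_sss = 4818/4693, Gamma_sst = -2853/9386, Gamma_stt = 4683/9386, Gamma_tss = 64178/4693, Gamma_tst = 5115/4693, Gamma_ttt = 20147/4693
X = (2, -1), Y = (-1, 1/2) at the point

Answer: (nabla_X Y)^s = -7091/1444, (nabla_X Y)^t = -22611/722


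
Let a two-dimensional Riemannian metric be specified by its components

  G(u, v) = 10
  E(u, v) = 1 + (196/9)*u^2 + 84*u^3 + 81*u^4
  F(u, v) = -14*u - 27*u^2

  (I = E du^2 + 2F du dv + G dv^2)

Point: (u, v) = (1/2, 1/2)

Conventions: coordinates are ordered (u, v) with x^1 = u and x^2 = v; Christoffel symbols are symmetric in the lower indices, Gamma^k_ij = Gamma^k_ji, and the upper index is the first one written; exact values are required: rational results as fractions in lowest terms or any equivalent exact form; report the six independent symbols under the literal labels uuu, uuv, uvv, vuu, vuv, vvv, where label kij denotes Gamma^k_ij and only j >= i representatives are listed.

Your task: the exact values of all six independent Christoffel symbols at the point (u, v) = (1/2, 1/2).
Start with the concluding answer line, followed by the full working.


Answer: Gamma_uuu = 1804/893, Gamma_uuv = 0, Gamma_uvv = 0, Gamma_vuu = -5904/4465, Gamma_vuv = 0, Gamma_vvv = 0

E = 3169/144, F = -55/4, G = 10 at the point
E_u = 2255/18, E_v = 0, F_u = -41, F_v = 0, G_u = 0, G_v = 0
EG - F^2 = 4465/144;  g^inv = (144/4465) * [[10, 55/4], [55/4, 3169/144]]
first-kind symbols [ij,l] = (1/2)(d_i g_jl + d_j g_il - d_l g_ij): [uu,u] = E_u/2 = 2255/36, [uu,v] = F_u - E_v/2 = -41, [uv,u] = E_v/2 = 0, [uv,v] = G_u/2 = 0, [vv,u] = F_v - G_u/2 = 0, [vv,v] = G_v/2 = 0
Gamma^u_ij = (G*[ij,u] - F*[ij,v])/(EG - F^2), Gamma^v_ij = (E*[ij,v] - F*[ij,u])/(EG - F^2)


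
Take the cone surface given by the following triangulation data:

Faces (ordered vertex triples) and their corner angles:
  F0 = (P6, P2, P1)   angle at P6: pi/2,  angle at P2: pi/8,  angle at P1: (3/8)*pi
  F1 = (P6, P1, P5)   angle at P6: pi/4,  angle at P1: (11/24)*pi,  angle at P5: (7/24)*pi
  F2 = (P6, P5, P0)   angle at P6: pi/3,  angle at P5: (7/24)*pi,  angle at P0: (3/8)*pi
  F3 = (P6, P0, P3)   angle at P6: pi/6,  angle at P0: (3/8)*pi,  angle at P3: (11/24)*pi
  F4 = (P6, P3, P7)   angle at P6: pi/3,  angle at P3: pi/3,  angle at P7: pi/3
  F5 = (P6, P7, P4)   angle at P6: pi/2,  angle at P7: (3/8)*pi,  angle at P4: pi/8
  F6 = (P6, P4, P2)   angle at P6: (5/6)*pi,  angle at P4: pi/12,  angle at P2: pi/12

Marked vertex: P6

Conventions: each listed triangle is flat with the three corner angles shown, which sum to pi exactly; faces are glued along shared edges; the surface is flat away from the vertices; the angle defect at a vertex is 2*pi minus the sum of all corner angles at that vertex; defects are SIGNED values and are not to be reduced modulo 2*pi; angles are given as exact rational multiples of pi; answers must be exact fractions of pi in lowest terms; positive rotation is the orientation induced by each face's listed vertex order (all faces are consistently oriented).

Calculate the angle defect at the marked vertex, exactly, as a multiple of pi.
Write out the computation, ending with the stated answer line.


Sum of corner angles at P6: (35/12)*pi
defect = 2*pi - (35/12)*pi

Answer: defect(P6) = (-11/12)*pi


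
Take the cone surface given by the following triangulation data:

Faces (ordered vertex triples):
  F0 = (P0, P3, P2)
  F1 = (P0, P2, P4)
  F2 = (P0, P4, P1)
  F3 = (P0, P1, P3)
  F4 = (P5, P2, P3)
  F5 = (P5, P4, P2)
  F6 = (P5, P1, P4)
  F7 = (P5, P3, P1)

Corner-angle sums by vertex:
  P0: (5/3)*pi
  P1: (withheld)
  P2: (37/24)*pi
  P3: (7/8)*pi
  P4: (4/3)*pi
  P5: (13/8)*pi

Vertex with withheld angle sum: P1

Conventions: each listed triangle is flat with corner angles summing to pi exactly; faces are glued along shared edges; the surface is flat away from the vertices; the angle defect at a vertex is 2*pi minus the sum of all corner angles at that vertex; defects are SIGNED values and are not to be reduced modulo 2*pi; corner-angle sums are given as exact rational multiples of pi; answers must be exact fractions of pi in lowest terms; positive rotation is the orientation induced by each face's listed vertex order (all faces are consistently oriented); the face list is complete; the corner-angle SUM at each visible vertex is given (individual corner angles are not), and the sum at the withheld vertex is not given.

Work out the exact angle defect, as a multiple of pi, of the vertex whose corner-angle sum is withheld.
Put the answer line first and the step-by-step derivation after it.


Answer: defect(P1) = (25/24)*pi

V = 6, E = 12, F = 8; chi = V - E + F = 2
Gauss-Bonnet: total defect = 2*pi*chi = 4*pi; visible defects sum to (71/24)*pi


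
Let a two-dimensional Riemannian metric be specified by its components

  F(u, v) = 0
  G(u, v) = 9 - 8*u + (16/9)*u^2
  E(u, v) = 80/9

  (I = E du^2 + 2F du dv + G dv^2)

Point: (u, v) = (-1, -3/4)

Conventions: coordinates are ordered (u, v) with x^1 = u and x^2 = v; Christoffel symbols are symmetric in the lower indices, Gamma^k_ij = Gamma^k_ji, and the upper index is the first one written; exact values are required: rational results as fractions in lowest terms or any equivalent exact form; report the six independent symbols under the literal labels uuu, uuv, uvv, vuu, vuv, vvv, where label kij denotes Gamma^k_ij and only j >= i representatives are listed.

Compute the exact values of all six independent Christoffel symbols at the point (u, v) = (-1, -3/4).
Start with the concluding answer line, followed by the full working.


Answer: Gamma_uuu = 0, Gamma_uuv = 0, Gamma_uvv = 13/20, Gamma_vuu = 0, Gamma_vuv = -4/13, Gamma_vvv = 0

E = 80/9, F = 0, G = 169/9 at the point
E_u = 0, E_v = 0, F_u = 0, F_v = 0, G_u = -104/9, G_v = 0
EG - F^2 = 13520/81;  g^inv = (81/13520) * [[169/9, 0], [0, 80/9]]
first-kind symbols [ij,l] = (1/2)(d_i g_jl + d_j g_il - d_l g_ij): [uu,u] = E_u/2 = 0, [uu,v] = F_u - E_v/2 = 0, [uv,u] = E_v/2 = 0, [uv,v] = G_u/2 = -52/9, [vv,u] = F_v - G_u/2 = 52/9, [vv,v] = G_v/2 = 0
Gamma^u_ij = (G*[ij,u] - F*[ij,v])/(EG - F^2), Gamma^v_ij = (E*[ij,v] - F*[ij,u])/(EG - F^2)


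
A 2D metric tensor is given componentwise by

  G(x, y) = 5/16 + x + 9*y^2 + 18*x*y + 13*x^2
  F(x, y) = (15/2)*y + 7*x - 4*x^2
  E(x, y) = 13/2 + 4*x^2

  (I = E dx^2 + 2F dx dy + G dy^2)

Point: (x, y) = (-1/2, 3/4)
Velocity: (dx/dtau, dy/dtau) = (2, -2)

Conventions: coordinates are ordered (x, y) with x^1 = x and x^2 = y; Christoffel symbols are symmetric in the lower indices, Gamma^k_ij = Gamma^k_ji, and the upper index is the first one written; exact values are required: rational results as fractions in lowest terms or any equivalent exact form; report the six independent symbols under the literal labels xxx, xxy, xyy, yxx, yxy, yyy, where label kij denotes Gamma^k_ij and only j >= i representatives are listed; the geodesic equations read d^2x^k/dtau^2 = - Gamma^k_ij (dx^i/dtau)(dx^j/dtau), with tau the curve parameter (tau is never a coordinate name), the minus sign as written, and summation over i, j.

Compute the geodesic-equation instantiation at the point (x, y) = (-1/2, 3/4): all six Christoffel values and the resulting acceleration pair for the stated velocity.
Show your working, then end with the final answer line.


E = 15/2, F = 9/8, G = 11/8 at the point
E_x = -4, E_y = 0, F_x = 11, F_y = 15/2, G_x = 3/2, G_y = 9/2
EG - F^2 = 579/64;  g^inv = (64/579) * [[11/8, -9/8], [-9/8, 15/2]]
first-kind symbols [ij,l] = (1/2)(d_i g_jl + d_j g_il - d_l g_ij): [xx,x] = E_x/2 = -2, [xx,y] = F_x - E_y/2 = 11, [xy,x] = E_y/2 = 0, [xy,y] = G_x/2 = 3/4, [yy,x] = F_y - G_x/2 = 27/4, [yy,y] = G_y/2 = 9/4
Gamma^x_ij = (G*[ij,x] - F*[ij,y])/(EG - F^2), Gamma^y_ij = (E*[ij,y] - F*[ij,x])/(EG - F^2)
Gamma_xxx = -968/579, Gamma_xxy = -18/193, Gamma_xyy = 144/193, Gamma_yxx = 1808/193, Gamma_yxy = 120/193, Gamma_yyy = 198/193
d^2x/dtau^2 = -(Gamma_xxx*(2)^2 + 2*Gamma_xxy*(2)*(-2) + Gamma_xyy*(-2)^2) = 1712/579
d^2y/dtau^2 = -(Gamma_yxx*(2)^2 + 2*Gamma_yxy*(2)*(-2) + Gamma_yyy*(-2)^2) = -7064/193

Answer: Gamma_xxx = -968/579, Gamma_xxy = -18/193, Gamma_xyy = 144/193, Gamma_yxx = 1808/193, Gamma_yxy = 120/193, Gamma_yyy = 198/193; accelerations (d^2x/dtau^2, d^2y/dtau^2) = (1712/579, -7064/193)


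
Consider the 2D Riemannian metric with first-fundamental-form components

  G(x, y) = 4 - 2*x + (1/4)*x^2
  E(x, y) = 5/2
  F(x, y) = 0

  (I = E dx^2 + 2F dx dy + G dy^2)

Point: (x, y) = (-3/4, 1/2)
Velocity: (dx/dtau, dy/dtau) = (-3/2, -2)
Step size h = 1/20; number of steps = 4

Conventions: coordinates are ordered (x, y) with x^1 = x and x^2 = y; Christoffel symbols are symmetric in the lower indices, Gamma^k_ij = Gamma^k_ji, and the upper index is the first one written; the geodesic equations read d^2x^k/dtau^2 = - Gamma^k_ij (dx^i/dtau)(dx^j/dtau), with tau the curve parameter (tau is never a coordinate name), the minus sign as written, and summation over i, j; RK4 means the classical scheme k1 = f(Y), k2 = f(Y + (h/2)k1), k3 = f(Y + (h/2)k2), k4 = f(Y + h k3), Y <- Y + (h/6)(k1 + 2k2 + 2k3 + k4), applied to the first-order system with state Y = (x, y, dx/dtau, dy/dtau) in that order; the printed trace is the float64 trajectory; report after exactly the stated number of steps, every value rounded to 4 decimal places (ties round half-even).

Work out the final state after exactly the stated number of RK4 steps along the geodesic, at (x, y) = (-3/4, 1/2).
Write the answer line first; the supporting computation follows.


Answer: x = -1.0856, y = 0.1255, dx/dtau = -1.8444, dy/dtau = -1.7447

f(Y) = (dx/dtau, dy/dtau, -Gamma^x_ij Y'^i Y'^j, -Gamma^y_ij Y'^i Y'^j) with the Gammas evaluated at the stage position; h = 0.050000; intermediate values shown to 6 dp
step 0: x = -0.7500, y = 0.5000, dx/dtau = -1.5000, dy/dtau = -2.0000
step 1:
  k1: at (x, y) = (-0.750000, 0.500000), (dx/dtau, dy/dtau) = (-1.500000, -2.000000); Gamma_xxx = 0.000000, Gamma_xxy = 0.000000, Gamma_xyy = 0.475000, Gamma_yxx = 0.000000, Gamma_yxy = -0.210526, Gamma_yyy = 0.000000; k1 = (-1.500000, -2.000000, -1.900000, 1.263158)
  k2: at (x, y) = (-0.787500, 0.450000), (dx/dtau, dy/dtau) = (-1.547500, -1.968421); Gamma_xxx = 0.000000, Gamma_xxy = 0.000000, Gamma_xyy = 0.478750, Gamma_yxx = 0.000000, Gamma_yxy = -0.208877, Gamma_yyy = 0.000000; k2 = (-1.547500, -1.968421, -1.855004, 1.272535)
  k3: at (x, y) = (-0.788687, 0.450789), (dx/dtau, dy/dtau) = (-1.546375, -1.968187); Gamma_xxx = 0.000000, Gamma_xxy = 0.000000, Gamma_xyy = 0.478869, Gamma_yxx = 0.000000, Gamma_yxy = -0.208825, Gamma_yyy = 0.000000; k3 = (-1.546375, -1.968187, -1.855022, 1.271144)
  k4: at (x, y) = (-0.827319, 0.401591), (dx/dtau, dy/dtau) = (-1.592751, -1.936443); Gamma_xxx = 0.000000, Gamma_xxy = 0.000000, Gamma_xyy = 0.482732, Gamma_yxx = 0.000000, Gamma_yxy = -0.207154, Gamma_yyy = 0.000000; k4 = (-1.592751, -1.936443, -1.810153, 1.277840)
  Y <- Y + (h/6)(k1 + 2k2 + 2k3 + k4): x = -0.8273, y = 0.4016, dx/dtau = -1.5928, dy/dtau = -1.9364
step 2:
  k1: at (x, y) = (-0.827338, 0.401586), (dx/dtau, dy/dtau) = (-1.592752, -1.936430); Gamma_xxx = 0.000000, Gamma_xxy = 0.000000, Gamma_xyy = 0.482734, Gamma_yxx = 0.000000, Gamma_yxy = -0.207154, Gamma_yyy = 0.000000; k1 = (-1.592752, -1.936430, -1.810137, 1.277828)
  k2: at (x, y) = (-0.867156, 0.353175), (dx/dtau, dy/dtau) = (-1.638005, -1.904485); Gamma_xxx = 0.000000, Gamma_xxy = 0.000000, Gamma_xyy = 0.486716, Gamma_yxx = 0.000000, Gamma_yxy = -0.205459, Gamma_yyy = 0.000000; k2 = (-1.638005, -1.904485, -1.765348, 1.281880)
  k3: at (x, y) = (-0.868288, 0.353974), (dx/dtau, dy/dtau) = (-1.636885, -1.904383); Gamma_xxx = 0.000000, Gamma_xxy = 0.000000, Gamma_xyy = 0.486829, Gamma_yxx = 0.000000, Gamma_yxy = -0.205411, Gamma_yyy = 0.000000; k3 = (-1.636885, -1.904383, -1.765570, 1.280638)
  k4: at (x, y) = (-0.909182, 0.306367), (dx/dtau, dy/dtau) = (-1.681030, -1.872398); Gamma_xxx = 0.000000, Gamma_xxy = 0.000000, Gamma_xyy = 0.490918, Gamma_yxx = 0.000000, Gamma_yxy = -0.203700, Gamma_yyy = 0.000000; k4 = (-1.681030, -1.872398, -1.721098, 1.282315)
  Y <- Y + (h/6)(k1 + 2k2 + 2k3 + k4): x = -0.9092, y = 0.3064, dx/dtau = -1.6810, dy/dtau = -1.8724
step 3:
  k1: at (x, y) = (-0.909201, 0.306365), (dx/dtau, dy/dtau) = (-1.681027, -1.872387); Gamma_xxx = 0.000000, Gamma_xxy = 0.000000, Gamma_xyy = 0.490920, Gamma_yxx = 0.000000, Gamma_yxy = -0.203699, Gamma_yyy = 0.000000; k1 = (-1.681027, -1.872387, -1.721084, 1.282300)
  k2: at (x, y) = (-0.951226, 0.259555), (dx/dtau, dy/dtau) = (-1.724054, -1.840330); Gamma_xxx = 0.000000, Gamma_xxy = 0.000000, Gamma_xyy = 0.495123, Gamma_yxx = 0.000000, Gamma_yxy = -0.201970, Gamma_yyy = 0.000000; k2 = (-1.724054, -1.840330, -1.676888, 1.281633)
  k3: at (x, y) = (-0.952302, 0.260357), (dx/dtau, dy/dtau) = (-1.722949, -1.840346); Gamma_xxx = 0.000000, Gamma_xxy = 0.000000, Gamma_xyy = 0.495230, Gamma_yxx = 0.000000, Gamma_yxy = -0.201926, Gamma_yyy = 0.000000; k3 = (-1.722949, -1.840346, -1.677283, 1.280545)
  k4: at (x, y) = (-0.995348, 0.214347), (dx/dtau, dy/dtau) = (-1.764891, -1.808360); Gamma_xxx = 0.000000, Gamma_xxy = 0.000000, Gamma_xyy = 0.499535, Gamma_yxx = 0.000000, Gamma_yxy = -0.200186, Gamma_yyy = 0.000000; k4 = (-1.764891, -1.808360, -1.633562, 1.277812)
  Y <- Y + (h/6)(k1 + 2k2 + 2k3 + k4): x = -0.9954, y = 0.2143, dx/dtau = -1.7649, dy/dtau = -1.8083
step 4:
  k1: at (x, y) = (-0.995367, 0.214347), (dx/dtau, dy/dtau) = (-1.764886, -1.808350); Gamma_xxx = 0.000000, Gamma_xxy = 0.000000, Gamma_xyy = 0.499537, Gamma_yxx = 0.000000, Gamma_yxy = -0.200186, Gamma_yyy = 0.000000; k1 = (-1.764886, -1.808350, -1.633550, 1.277796)
  k2: at (x, y) = (-1.039489, 0.169139), (dx/dtau, dy/dtau) = (-1.805724, -1.776405); Gamma_xxx = 0.000000, Gamma_xxy = 0.000000, Gamma_xyy = 0.503949, Gamma_yxx = 0.000000, Gamma_yxy = -0.198433, Gamma_yyy = 0.000000; k2 = (-1.805724, -1.776405, -1.590269, 1.273025)
  k3: at (x, y) = (-1.040510, 0.169937), (dx/dtau, dy/dtau) = (-1.804642, -1.776524); Gamma_xxx = 0.000000, Gamma_xxy = 0.000000, Gamma_xyy = 0.504051, Gamma_yxx = 0.000000, Gamma_yxy = -0.198393, Gamma_yyy = 0.000000; k3 = (-1.804642, -1.776524, -1.590804, 1.272090)
  k4: at (x, y) = (-1.085599, 0.125521), (dx/dtau, dy/dtau) = (-1.844426, -1.744745); Gamma_xxx = 0.000000, Gamma_xxy = 0.000000, Gamma_xyy = 0.508560, Gamma_yxx = 0.000000, Gamma_yxy = -0.196634, Gamma_yyy = 0.000000; k4 = (-1.844426, -1.744745, -1.548126, 1.265555)
  Y <- Y + (h/6)(k1 + 2k2 + 2k3 + k4): x = -1.0856, y = 0.1255, dx/dtau = -1.8444, dy/dtau = -1.7447


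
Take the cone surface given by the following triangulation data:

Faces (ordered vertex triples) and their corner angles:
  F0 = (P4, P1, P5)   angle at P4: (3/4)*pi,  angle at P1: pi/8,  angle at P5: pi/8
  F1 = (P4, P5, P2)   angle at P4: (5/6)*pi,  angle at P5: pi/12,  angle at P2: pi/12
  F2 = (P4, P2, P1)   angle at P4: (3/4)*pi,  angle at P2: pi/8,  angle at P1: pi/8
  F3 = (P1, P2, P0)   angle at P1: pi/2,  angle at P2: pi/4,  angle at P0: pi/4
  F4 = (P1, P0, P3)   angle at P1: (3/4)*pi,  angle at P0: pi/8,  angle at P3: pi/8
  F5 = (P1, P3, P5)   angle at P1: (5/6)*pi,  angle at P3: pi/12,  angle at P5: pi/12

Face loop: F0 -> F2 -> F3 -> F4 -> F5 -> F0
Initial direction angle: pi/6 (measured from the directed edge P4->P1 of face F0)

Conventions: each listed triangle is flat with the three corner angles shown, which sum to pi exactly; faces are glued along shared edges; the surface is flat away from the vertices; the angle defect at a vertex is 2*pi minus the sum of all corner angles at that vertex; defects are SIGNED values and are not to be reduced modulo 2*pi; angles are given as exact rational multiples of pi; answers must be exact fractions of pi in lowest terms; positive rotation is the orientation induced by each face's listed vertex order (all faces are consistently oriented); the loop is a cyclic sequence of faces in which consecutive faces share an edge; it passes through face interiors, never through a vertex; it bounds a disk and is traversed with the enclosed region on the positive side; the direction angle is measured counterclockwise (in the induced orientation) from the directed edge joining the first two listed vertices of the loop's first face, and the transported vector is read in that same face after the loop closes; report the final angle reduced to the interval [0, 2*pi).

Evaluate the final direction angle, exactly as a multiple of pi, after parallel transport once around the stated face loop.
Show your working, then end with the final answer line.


enclosed vertex P1: corner angles sum to (7/3)*pi, defect = 2*pi - (7/3)*pi = -pi/3
by Gauss-Bonnet the loop rotates the vector by the enclosed defect sum (positive orientation, mod 2*pi)
final angle = pi/6 - pi/3 = (11/6)*pi (mod 2*pi)

Answer: final direction angle = (11/6)*pi


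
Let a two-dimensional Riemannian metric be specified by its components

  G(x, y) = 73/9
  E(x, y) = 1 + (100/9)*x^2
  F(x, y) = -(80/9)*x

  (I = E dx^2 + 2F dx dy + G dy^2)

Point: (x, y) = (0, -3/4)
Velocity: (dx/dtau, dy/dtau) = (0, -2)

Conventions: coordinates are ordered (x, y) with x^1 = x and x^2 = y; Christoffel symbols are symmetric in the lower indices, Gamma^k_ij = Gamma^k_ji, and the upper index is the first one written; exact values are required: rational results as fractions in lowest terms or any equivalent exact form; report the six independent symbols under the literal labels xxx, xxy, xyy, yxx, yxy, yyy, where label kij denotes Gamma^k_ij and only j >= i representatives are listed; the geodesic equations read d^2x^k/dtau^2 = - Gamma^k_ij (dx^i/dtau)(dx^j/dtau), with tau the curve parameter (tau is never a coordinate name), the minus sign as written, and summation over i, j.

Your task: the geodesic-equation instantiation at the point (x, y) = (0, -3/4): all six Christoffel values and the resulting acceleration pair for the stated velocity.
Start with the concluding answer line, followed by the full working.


Answer: Gamma_xxx = 0, Gamma_xxy = 0, Gamma_xyy = 0, Gamma_yxx = -80/73, Gamma_yxy = 0, Gamma_yyy = 0; accelerations (d^2x/dtau^2, d^2y/dtau^2) = (0, 0)

E = 1, F = 0, G = 73/9 at the point
E_x = 0, E_y = 0, F_x = -80/9, F_y = 0, G_x = 0, G_y = 0
EG - F^2 = 73/9;  g^inv = (9/73) * [[73/9, 0], [0, 1]]
first-kind symbols [ij,l] = (1/2)(d_i g_jl + d_j g_il - d_l g_ij): [xx,x] = E_x/2 = 0, [xx,y] = F_x - E_y/2 = -80/9, [xy,x] = E_y/2 = 0, [xy,y] = G_x/2 = 0, [yy,x] = F_y - G_x/2 = 0, [yy,y] = G_y/2 = 0
Gamma^x_ij = (G*[ij,x] - F*[ij,y])/(EG - F^2), Gamma^y_ij = (E*[ij,y] - F*[ij,x])/(EG - F^2)
Gamma_xxx = 0, Gamma_xxy = 0, Gamma_xyy = 0, Gamma_yxx = -80/73, Gamma_yxy = 0, Gamma_yyy = 0
d^2x/dtau^2 = -(Gamma_xxx*(0)^2 + 2*Gamma_xxy*(0)*(-2) + Gamma_xyy*(-2)^2) = 0
d^2y/dtau^2 = -(Gamma_yxx*(0)^2 + 2*Gamma_yxy*(0)*(-2) + Gamma_yyy*(-2)^2) = 0


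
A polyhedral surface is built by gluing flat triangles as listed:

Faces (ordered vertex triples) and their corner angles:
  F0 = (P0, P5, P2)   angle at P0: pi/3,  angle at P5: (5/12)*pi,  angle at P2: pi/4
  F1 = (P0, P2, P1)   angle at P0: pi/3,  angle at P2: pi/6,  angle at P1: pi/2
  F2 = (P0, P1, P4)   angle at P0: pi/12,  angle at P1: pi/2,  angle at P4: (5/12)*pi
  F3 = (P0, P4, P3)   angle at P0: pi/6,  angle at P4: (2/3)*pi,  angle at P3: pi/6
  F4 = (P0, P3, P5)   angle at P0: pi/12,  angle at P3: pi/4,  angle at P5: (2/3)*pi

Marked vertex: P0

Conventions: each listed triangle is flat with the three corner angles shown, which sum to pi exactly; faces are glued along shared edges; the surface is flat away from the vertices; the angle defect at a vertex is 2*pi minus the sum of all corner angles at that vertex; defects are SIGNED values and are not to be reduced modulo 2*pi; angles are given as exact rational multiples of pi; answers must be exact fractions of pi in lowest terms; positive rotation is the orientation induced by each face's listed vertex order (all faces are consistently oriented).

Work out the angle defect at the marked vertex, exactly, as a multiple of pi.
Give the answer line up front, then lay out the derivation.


Answer: defect(P0) = pi

Sum of corner angles at P0: pi
defect = 2*pi - pi


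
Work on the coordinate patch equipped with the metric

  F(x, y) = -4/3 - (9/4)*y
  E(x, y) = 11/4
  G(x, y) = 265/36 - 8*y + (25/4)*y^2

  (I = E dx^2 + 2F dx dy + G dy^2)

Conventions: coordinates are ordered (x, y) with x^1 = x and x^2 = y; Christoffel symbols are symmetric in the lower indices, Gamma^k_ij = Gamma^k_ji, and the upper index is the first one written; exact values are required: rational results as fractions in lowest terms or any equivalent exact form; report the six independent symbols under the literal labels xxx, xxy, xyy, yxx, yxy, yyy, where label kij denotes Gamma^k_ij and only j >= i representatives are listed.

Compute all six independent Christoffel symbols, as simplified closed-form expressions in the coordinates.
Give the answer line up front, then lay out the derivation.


Answer: Gamma_xxx = 0, Gamma_xxy = 0, Gamma_xyy = (2496*y - 3153)/(1746*y^2 - 4032*y + 2659), Gamma_yxx = 0, Gamma_yxy = 0, Gamma_yyy = (1746*y - 2016)/(1746*y^2 - 4032*y + 2659)

E = 11/4; F = -4/3 - (9/4)*y; G = 265/36 - 8*y + (25/4)*y^2
Gamma^k_ij = (1/2) g^{kl} (d_i g_jl + d_j g_il - d_l g_ij), with g^inv = (1/(EG-F^2)) [[G, -F], [-F, E]]
first partials: E_x = 0, E_y = 0, F_x = 0, F_y = -9/4, G_x = 0, G_y = -8 + (25/2)*y
D = EG - F^2 = 2659/144 - 28*y + (97/8)*y^2
expanded: Gamma^x_xx = (G E_x - 2F F_x + F E_y)/(2D), Gamma^x_xy = (G E_y - F G_x)/(2D), Gamma^x_yy = (2G F_y - G G_x - F G_y)/(2D), Gamma^y_xx = (2E F_x - E E_y - F E_x)/(2D), Gamma^y_xy = (E G_x - F E_y)/(2D), Gamma^y_yy = (E G_y - 2F F_y + F G_x)/(2D); substitute and cancel common factors


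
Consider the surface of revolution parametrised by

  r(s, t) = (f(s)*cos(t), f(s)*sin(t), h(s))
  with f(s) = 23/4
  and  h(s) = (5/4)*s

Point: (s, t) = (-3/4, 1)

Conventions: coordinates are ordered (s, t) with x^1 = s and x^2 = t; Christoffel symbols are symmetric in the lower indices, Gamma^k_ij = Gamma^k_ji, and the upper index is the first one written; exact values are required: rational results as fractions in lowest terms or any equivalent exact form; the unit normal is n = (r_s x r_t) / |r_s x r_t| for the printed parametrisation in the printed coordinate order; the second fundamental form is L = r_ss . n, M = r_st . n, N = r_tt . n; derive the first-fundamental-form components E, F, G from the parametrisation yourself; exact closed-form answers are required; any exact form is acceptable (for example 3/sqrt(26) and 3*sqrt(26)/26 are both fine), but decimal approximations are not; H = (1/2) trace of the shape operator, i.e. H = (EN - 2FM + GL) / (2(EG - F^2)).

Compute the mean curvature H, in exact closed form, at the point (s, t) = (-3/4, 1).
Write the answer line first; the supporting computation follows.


Answer: H = 2/23

f = 23/4, f' = 0, f'' = 0, h' = 5/4, h'' = 0
E = 25/16, F = 0, G = 529/16; answer radicand W^2 = 25/16
unnormalised second-form numerators: l = 0, m = 0, n = 115/16; L = l/sqrt(25/16), and similarly M = m/sqrt(W^2), N = n/sqrt(W^2)
H = (E*n - 2*F*m + G*l) / (2*(EG - F^2)*sqrt(W^2)); E*n - 2*F*m + G*l = 2875/256, EG - F^2 = 13225/256, so H = (5/46)/sqrt(25/16)


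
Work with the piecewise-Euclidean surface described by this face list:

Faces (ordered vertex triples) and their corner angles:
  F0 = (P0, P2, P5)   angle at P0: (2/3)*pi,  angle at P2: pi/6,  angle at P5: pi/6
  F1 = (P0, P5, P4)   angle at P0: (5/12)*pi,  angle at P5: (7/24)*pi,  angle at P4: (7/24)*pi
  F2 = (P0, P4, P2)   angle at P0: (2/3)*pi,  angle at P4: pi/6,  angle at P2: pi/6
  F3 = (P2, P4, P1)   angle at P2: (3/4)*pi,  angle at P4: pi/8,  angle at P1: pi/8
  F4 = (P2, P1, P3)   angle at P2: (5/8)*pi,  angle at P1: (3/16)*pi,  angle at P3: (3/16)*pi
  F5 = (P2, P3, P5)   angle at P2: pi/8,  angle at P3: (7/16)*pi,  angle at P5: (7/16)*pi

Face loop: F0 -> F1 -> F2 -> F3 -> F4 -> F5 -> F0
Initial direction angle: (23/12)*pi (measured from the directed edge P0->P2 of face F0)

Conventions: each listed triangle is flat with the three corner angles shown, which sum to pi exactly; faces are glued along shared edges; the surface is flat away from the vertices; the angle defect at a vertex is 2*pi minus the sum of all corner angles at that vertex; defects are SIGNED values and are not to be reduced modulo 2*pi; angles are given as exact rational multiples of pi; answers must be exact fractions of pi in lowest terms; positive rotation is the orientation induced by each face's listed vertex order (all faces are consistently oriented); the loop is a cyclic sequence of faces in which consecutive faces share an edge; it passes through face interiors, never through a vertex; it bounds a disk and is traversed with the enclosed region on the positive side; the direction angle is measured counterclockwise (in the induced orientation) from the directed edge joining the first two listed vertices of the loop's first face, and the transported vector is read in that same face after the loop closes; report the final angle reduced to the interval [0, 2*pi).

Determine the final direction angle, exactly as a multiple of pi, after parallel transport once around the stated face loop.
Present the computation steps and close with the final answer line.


enclosed vertex P0: corner angles sum to (7/4)*pi, defect = 2*pi - (7/4)*pi = pi/4
enclosed vertex P2: corner angles sum to (11/6)*pi, defect = 2*pi - (11/6)*pi = pi/6
summing the enclosed defects onto the initial angle, mod 2*pi in the induced orientation:
final angle = (23/12)*pi + (5/12)*pi = pi/3 (mod 2*pi)

Answer: final direction angle = pi/3


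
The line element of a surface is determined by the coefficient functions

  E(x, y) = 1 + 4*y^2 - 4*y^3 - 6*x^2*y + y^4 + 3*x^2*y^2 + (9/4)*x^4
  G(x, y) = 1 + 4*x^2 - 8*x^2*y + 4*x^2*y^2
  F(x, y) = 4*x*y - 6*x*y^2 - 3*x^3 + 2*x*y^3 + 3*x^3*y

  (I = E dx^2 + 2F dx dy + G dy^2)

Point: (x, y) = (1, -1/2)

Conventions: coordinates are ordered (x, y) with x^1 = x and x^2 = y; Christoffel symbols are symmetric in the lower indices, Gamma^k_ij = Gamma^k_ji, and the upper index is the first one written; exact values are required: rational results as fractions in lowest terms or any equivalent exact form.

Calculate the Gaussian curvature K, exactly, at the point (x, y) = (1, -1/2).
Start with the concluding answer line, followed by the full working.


Answer: K = -768/78961

E = 137/16, F = -33/4, G = 10, EG - F^2 = 281/16 at the point
E_x = 33/2, E_y = -33/2, F_x = -69/4, F_y = 29/2, G_x = 18, G_y = -12
E_yy = 29, F_xy = 41/2, G_xx = 18
Compute both Brioschi determinants and normalise by (EG - F^2)^2.
M1 = [[-E_yy/2 + F_xy - G_xx/2, E_x/2, F_x - E_y/2], [F_y - G_x/2, E, F], [G_y/2, F, G]] = [[-3, 33/4, -9], [11/2, 137/16, -33/4], [-6, -33/4, 10]]; det M1 = -2433/16
M2 = [[0, E_y/2, G_x/2], [E_y/2, E, F], [G_x/2, F, G]] = [[0, -33/4, 9], [-33/4, 137/16, -33/4], [9, -33/4, 10]]; det M2 = -2385/16
det M1 - det M2 = -3; K = -3 / (281/16)^2 = -768/78961
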